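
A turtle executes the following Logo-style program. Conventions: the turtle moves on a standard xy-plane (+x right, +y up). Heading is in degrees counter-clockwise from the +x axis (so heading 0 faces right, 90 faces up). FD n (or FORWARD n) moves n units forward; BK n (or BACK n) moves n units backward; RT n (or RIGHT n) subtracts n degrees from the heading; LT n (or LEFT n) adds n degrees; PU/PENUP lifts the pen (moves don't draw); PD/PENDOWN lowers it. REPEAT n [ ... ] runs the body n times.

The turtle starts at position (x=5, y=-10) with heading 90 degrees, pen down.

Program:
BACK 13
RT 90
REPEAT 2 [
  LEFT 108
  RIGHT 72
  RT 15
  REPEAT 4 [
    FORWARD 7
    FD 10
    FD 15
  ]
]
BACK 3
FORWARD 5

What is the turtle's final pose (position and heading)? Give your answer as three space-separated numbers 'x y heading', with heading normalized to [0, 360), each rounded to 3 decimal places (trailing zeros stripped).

Answer: 221.107 109.858 42

Derivation:
Executing turtle program step by step:
Start: pos=(5,-10), heading=90, pen down
BK 13: (5,-10) -> (5,-23) [heading=90, draw]
RT 90: heading 90 -> 0
REPEAT 2 [
  -- iteration 1/2 --
  LT 108: heading 0 -> 108
  RT 72: heading 108 -> 36
  RT 15: heading 36 -> 21
  REPEAT 4 [
    -- iteration 1/4 --
    FD 7: (5,-23) -> (11.535,-20.491) [heading=21, draw]
    FD 10: (11.535,-20.491) -> (20.871,-16.908) [heading=21, draw]
    FD 15: (20.871,-16.908) -> (34.875,-11.532) [heading=21, draw]
    -- iteration 2/4 --
    FD 7: (34.875,-11.532) -> (41.41,-9.024) [heading=21, draw]
    FD 10: (41.41,-9.024) -> (50.745,-5.44) [heading=21, draw]
    FD 15: (50.745,-5.44) -> (64.749,-0.064) [heading=21, draw]
    -- iteration 3/4 --
    FD 7: (64.749,-0.064) -> (71.284,2.444) [heading=21, draw]
    FD 10: (71.284,2.444) -> (80.62,6.028) [heading=21, draw]
    FD 15: (80.62,6.028) -> (94.624,11.403) [heading=21, draw]
    -- iteration 4/4 --
    FD 7: (94.624,11.403) -> (101.159,13.912) [heading=21, draw]
    FD 10: (101.159,13.912) -> (110.495,17.496) [heading=21, draw]
    FD 15: (110.495,17.496) -> (124.498,22.871) [heading=21, draw]
  ]
  -- iteration 2/2 --
  LT 108: heading 21 -> 129
  RT 72: heading 129 -> 57
  RT 15: heading 57 -> 42
  REPEAT 4 [
    -- iteration 1/4 --
    FD 7: (124.498,22.871) -> (129.7,27.555) [heading=42, draw]
    FD 10: (129.7,27.555) -> (137.132,34.246) [heading=42, draw]
    FD 15: (137.132,34.246) -> (148.279,44.283) [heading=42, draw]
    -- iteration 2/4 --
    FD 7: (148.279,44.283) -> (153.481,48.967) [heading=42, draw]
    FD 10: (153.481,48.967) -> (160.912,55.658) [heading=42, draw]
    FD 15: (160.912,55.658) -> (172.06,65.695) [heading=42, draw]
    -- iteration 3/4 --
    FD 7: (172.06,65.695) -> (177.262,70.379) [heading=42, draw]
    FD 10: (177.262,70.379) -> (184.693,77.071) [heading=42, draw]
    FD 15: (184.693,77.071) -> (195.84,87.108) [heading=42, draw]
    -- iteration 4/4 --
    FD 7: (195.84,87.108) -> (201.042,91.792) [heading=42, draw]
    FD 10: (201.042,91.792) -> (208.474,98.483) [heading=42, draw]
    FD 15: (208.474,98.483) -> (219.621,108.52) [heading=42, draw]
  ]
]
BK 3: (219.621,108.52) -> (217.391,106.512) [heading=42, draw]
FD 5: (217.391,106.512) -> (221.107,109.858) [heading=42, draw]
Final: pos=(221.107,109.858), heading=42, 27 segment(s) drawn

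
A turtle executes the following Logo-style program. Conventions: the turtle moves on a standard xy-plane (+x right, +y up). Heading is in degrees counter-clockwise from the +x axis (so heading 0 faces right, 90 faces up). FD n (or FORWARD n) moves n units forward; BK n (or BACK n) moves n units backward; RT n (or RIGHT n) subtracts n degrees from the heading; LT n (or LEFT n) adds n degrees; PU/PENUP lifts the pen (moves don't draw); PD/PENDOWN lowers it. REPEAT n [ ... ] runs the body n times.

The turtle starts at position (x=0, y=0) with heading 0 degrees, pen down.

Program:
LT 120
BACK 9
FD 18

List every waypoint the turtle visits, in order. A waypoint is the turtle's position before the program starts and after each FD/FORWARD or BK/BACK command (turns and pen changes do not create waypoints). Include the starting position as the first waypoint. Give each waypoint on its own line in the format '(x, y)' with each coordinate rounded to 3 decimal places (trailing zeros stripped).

Answer: (0, 0)
(4.5, -7.794)
(-4.5, 7.794)

Derivation:
Executing turtle program step by step:
Start: pos=(0,0), heading=0, pen down
LT 120: heading 0 -> 120
BK 9: (0,0) -> (4.5,-7.794) [heading=120, draw]
FD 18: (4.5,-7.794) -> (-4.5,7.794) [heading=120, draw]
Final: pos=(-4.5,7.794), heading=120, 2 segment(s) drawn
Waypoints (3 total):
(0, 0)
(4.5, -7.794)
(-4.5, 7.794)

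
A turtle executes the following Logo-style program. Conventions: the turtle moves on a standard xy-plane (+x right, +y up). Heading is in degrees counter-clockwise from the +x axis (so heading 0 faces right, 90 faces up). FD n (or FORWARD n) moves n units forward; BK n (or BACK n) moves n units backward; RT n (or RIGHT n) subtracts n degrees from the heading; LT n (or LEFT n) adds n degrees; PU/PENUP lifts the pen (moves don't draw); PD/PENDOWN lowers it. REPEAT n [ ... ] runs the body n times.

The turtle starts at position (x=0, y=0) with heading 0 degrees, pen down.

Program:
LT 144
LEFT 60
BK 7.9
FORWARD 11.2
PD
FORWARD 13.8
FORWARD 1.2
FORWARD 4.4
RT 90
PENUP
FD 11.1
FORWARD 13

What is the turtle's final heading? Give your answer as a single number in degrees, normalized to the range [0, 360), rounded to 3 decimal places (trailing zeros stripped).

Answer: 114

Derivation:
Executing turtle program step by step:
Start: pos=(0,0), heading=0, pen down
LT 144: heading 0 -> 144
LT 60: heading 144 -> 204
BK 7.9: (0,0) -> (7.217,3.213) [heading=204, draw]
FD 11.2: (7.217,3.213) -> (-3.015,-1.342) [heading=204, draw]
PD: pen down
FD 13.8: (-3.015,-1.342) -> (-15.622,-6.955) [heading=204, draw]
FD 1.2: (-15.622,-6.955) -> (-16.718,-7.443) [heading=204, draw]
FD 4.4: (-16.718,-7.443) -> (-20.737,-9.233) [heading=204, draw]
RT 90: heading 204 -> 114
PU: pen up
FD 11.1: (-20.737,-9.233) -> (-25.252,0.907) [heading=114, move]
FD 13: (-25.252,0.907) -> (-30.54,12.784) [heading=114, move]
Final: pos=(-30.54,12.784), heading=114, 5 segment(s) drawn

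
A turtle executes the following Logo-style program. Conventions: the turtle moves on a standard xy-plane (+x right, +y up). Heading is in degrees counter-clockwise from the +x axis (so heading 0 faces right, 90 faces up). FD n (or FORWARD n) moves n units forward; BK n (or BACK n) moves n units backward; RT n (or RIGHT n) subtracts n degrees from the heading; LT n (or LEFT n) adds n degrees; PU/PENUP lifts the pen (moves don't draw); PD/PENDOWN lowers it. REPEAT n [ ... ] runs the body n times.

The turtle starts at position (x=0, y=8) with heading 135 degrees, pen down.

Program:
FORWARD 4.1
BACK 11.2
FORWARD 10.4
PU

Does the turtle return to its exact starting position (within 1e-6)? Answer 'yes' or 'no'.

Answer: no

Derivation:
Executing turtle program step by step:
Start: pos=(0,8), heading=135, pen down
FD 4.1: (0,8) -> (-2.899,10.899) [heading=135, draw]
BK 11.2: (-2.899,10.899) -> (5.02,2.98) [heading=135, draw]
FD 10.4: (5.02,2.98) -> (-2.333,10.333) [heading=135, draw]
PU: pen up
Final: pos=(-2.333,10.333), heading=135, 3 segment(s) drawn

Start position: (0, 8)
Final position: (-2.333, 10.333)
Distance = 3.3; >= 1e-6 -> NOT closed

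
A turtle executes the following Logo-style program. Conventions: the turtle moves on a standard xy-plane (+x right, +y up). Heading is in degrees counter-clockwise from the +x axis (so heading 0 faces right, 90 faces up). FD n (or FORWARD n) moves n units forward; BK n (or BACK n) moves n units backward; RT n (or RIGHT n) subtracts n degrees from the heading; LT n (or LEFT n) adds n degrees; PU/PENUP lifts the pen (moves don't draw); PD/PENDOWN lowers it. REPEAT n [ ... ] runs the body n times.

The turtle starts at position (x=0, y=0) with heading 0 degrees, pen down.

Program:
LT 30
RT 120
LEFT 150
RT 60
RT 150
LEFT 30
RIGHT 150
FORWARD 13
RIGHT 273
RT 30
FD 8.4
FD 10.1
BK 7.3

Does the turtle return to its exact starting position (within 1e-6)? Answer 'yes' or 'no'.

Answer: no

Derivation:
Executing turtle program step by step:
Start: pos=(0,0), heading=0, pen down
LT 30: heading 0 -> 30
RT 120: heading 30 -> 270
LT 150: heading 270 -> 60
RT 60: heading 60 -> 0
RT 150: heading 0 -> 210
LT 30: heading 210 -> 240
RT 150: heading 240 -> 90
FD 13: (0,0) -> (0,13) [heading=90, draw]
RT 273: heading 90 -> 177
RT 30: heading 177 -> 147
FD 8.4: (0,13) -> (-7.045,17.575) [heading=147, draw]
FD 10.1: (-7.045,17.575) -> (-15.515,23.076) [heading=147, draw]
BK 7.3: (-15.515,23.076) -> (-9.393,19.1) [heading=147, draw]
Final: pos=(-9.393,19.1), heading=147, 4 segment(s) drawn

Start position: (0, 0)
Final position: (-9.393, 19.1)
Distance = 21.285; >= 1e-6 -> NOT closed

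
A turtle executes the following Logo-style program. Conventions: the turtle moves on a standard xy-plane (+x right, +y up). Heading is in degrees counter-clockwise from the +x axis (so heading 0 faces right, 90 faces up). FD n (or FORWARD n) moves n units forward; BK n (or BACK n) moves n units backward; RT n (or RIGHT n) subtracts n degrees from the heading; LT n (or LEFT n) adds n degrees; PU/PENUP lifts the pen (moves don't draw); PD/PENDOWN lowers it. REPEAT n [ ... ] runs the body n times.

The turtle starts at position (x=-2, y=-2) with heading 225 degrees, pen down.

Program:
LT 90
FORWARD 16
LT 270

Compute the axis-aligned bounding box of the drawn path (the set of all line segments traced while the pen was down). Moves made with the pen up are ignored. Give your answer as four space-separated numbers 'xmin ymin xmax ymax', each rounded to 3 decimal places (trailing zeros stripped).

Executing turtle program step by step:
Start: pos=(-2,-2), heading=225, pen down
LT 90: heading 225 -> 315
FD 16: (-2,-2) -> (9.314,-13.314) [heading=315, draw]
LT 270: heading 315 -> 225
Final: pos=(9.314,-13.314), heading=225, 1 segment(s) drawn

Segment endpoints: x in {-2, 9.314}, y in {-13.314, -2}
xmin=-2, ymin=-13.314, xmax=9.314, ymax=-2

Answer: -2 -13.314 9.314 -2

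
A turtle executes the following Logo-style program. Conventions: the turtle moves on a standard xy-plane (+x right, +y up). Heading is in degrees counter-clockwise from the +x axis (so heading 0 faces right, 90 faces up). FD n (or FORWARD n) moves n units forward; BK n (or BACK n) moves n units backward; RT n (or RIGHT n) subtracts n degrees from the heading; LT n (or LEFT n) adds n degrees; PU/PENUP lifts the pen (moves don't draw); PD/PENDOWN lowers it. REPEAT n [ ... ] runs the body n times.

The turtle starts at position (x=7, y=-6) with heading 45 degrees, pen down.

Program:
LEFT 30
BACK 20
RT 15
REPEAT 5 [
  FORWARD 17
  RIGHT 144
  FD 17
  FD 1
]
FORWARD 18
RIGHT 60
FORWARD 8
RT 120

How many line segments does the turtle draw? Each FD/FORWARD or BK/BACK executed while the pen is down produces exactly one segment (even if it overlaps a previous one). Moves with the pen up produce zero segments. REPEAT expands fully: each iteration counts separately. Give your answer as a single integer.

Executing turtle program step by step:
Start: pos=(7,-6), heading=45, pen down
LT 30: heading 45 -> 75
BK 20: (7,-6) -> (1.824,-25.319) [heading=75, draw]
RT 15: heading 75 -> 60
REPEAT 5 [
  -- iteration 1/5 --
  FD 17: (1.824,-25.319) -> (10.324,-10.596) [heading=60, draw]
  RT 144: heading 60 -> 276
  FD 17: (10.324,-10.596) -> (12.101,-27.503) [heading=276, draw]
  FD 1: (12.101,-27.503) -> (12.205,-28.497) [heading=276, draw]
  -- iteration 2/5 --
  FD 17: (12.205,-28.497) -> (13.982,-45.404) [heading=276, draw]
  RT 144: heading 276 -> 132
  FD 17: (13.982,-45.404) -> (2.607,-32.771) [heading=132, draw]
  FD 1: (2.607,-32.771) -> (1.938,-32.028) [heading=132, draw]
  -- iteration 3/5 --
  FD 17: (1.938,-32.028) -> (-9.437,-19.394) [heading=132, draw]
  RT 144: heading 132 -> 348
  FD 17: (-9.437,-19.394) -> (7.191,-22.929) [heading=348, draw]
  FD 1: (7.191,-22.929) -> (8.169,-23.137) [heading=348, draw]
  -- iteration 4/5 --
  FD 17: (8.169,-23.137) -> (24.798,-26.671) [heading=348, draw]
  RT 144: heading 348 -> 204
  FD 17: (24.798,-26.671) -> (9.267,-33.586) [heading=204, draw]
  FD 1: (9.267,-33.586) -> (8.354,-33.992) [heading=204, draw]
  -- iteration 5/5 --
  FD 17: (8.354,-33.992) -> (-7.176,-40.907) [heading=204, draw]
  RT 144: heading 204 -> 60
  FD 17: (-7.176,-40.907) -> (1.324,-26.185) [heading=60, draw]
  FD 1: (1.324,-26.185) -> (1.824,-25.319) [heading=60, draw]
]
FD 18: (1.824,-25.319) -> (10.824,-9.73) [heading=60, draw]
RT 60: heading 60 -> 0
FD 8: (10.824,-9.73) -> (18.824,-9.73) [heading=0, draw]
RT 120: heading 0 -> 240
Final: pos=(18.824,-9.73), heading=240, 18 segment(s) drawn
Segments drawn: 18

Answer: 18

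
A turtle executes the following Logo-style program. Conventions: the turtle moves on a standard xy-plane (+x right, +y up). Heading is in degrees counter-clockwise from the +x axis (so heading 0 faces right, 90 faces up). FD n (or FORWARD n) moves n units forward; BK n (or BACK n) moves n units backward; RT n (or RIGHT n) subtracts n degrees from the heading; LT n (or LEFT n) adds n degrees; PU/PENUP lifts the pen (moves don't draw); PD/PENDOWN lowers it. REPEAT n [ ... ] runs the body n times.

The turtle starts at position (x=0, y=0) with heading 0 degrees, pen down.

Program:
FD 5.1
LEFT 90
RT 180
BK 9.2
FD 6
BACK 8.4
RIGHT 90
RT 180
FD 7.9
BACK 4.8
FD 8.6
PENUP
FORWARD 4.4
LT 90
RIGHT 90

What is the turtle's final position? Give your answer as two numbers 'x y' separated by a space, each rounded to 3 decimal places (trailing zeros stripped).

Executing turtle program step by step:
Start: pos=(0,0), heading=0, pen down
FD 5.1: (0,0) -> (5.1,0) [heading=0, draw]
LT 90: heading 0 -> 90
RT 180: heading 90 -> 270
BK 9.2: (5.1,0) -> (5.1,9.2) [heading=270, draw]
FD 6: (5.1,9.2) -> (5.1,3.2) [heading=270, draw]
BK 8.4: (5.1,3.2) -> (5.1,11.6) [heading=270, draw]
RT 90: heading 270 -> 180
RT 180: heading 180 -> 0
FD 7.9: (5.1,11.6) -> (13,11.6) [heading=0, draw]
BK 4.8: (13,11.6) -> (8.2,11.6) [heading=0, draw]
FD 8.6: (8.2,11.6) -> (16.8,11.6) [heading=0, draw]
PU: pen up
FD 4.4: (16.8,11.6) -> (21.2,11.6) [heading=0, move]
LT 90: heading 0 -> 90
RT 90: heading 90 -> 0
Final: pos=(21.2,11.6), heading=0, 7 segment(s) drawn

Answer: 21.2 11.6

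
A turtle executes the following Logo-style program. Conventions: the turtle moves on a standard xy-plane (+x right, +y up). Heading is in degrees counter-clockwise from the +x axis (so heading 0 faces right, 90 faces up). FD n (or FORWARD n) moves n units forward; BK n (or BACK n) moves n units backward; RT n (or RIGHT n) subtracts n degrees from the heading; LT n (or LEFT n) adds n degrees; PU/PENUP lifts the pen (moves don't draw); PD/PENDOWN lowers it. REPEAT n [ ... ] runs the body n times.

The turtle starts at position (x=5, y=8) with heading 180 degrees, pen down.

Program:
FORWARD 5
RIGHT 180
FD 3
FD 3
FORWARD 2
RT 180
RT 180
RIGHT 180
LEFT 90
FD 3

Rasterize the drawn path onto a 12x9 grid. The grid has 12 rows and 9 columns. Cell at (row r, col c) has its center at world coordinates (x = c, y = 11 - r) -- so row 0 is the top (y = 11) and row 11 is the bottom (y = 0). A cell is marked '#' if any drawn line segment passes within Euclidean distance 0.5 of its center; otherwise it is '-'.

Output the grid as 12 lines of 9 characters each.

Answer: ---------
---------
---------
#########
--------#
--------#
--------#
---------
---------
---------
---------
---------

Derivation:
Segment 0: (5,8) -> (0,8)
Segment 1: (0,8) -> (3,8)
Segment 2: (3,8) -> (6,8)
Segment 3: (6,8) -> (8,8)
Segment 4: (8,8) -> (8,5)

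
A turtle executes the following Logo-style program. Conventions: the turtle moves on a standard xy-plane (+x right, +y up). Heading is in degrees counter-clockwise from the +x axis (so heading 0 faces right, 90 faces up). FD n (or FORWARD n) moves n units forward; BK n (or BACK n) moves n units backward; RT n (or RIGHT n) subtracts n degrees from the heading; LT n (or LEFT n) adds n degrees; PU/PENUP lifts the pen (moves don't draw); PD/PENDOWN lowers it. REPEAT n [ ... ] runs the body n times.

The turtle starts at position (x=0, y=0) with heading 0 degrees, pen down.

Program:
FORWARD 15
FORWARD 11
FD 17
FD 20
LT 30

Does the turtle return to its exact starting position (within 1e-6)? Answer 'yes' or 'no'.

Executing turtle program step by step:
Start: pos=(0,0), heading=0, pen down
FD 15: (0,0) -> (15,0) [heading=0, draw]
FD 11: (15,0) -> (26,0) [heading=0, draw]
FD 17: (26,0) -> (43,0) [heading=0, draw]
FD 20: (43,0) -> (63,0) [heading=0, draw]
LT 30: heading 0 -> 30
Final: pos=(63,0), heading=30, 4 segment(s) drawn

Start position: (0, 0)
Final position: (63, 0)
Distance = 63; >= 1e-6 -> NOT closed

Answer: no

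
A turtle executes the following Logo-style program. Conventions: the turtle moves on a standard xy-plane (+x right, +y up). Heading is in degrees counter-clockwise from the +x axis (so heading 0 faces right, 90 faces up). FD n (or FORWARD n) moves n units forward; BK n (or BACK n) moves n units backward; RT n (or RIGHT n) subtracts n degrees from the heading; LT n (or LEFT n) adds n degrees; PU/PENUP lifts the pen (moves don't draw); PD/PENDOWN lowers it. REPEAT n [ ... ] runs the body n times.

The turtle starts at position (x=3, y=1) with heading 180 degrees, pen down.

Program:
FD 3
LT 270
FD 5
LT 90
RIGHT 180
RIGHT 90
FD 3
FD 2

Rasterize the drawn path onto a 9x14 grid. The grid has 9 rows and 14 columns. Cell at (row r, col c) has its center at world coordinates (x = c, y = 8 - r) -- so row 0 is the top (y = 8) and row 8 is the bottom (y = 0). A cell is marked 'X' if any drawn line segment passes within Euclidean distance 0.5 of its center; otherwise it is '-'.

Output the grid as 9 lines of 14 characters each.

Answer: --------------
--------------
X-------------
X-------------
X-------------
X-------------
X-------------
XXXX----------
--------------

Derivation:
Segment 0: (3,1) -> (0,1)
Segment 1: (0,1) -> (0,6)
Segment 2: (0,6) -> (0,3)
Segment 3: (0,3) -> (0,1)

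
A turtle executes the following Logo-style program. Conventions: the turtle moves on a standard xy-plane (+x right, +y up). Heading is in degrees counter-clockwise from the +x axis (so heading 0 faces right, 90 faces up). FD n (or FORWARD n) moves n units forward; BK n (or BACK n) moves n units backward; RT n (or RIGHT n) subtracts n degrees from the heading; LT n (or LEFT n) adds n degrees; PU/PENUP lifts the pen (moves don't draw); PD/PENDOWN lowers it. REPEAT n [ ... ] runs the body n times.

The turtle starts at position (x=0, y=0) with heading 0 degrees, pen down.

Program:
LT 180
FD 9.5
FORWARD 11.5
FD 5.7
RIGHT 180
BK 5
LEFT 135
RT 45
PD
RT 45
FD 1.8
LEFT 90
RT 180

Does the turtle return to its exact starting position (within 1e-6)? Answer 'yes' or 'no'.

Executing turtle program step by step:
Start: pos=(0,0), heading=0, pen down
LT 180: heading 0 -> 180
FD 9.5: (0,0) -> (-9.5,0) [heading=180, draw]
FD 11.5: (-9.5,0) -> (-21,0) [heading=180, draw]
FD 5.7: (-21,0) -> (-26.7,0) [heading=180, draw]
RT 180: heading 180 -> 0
BK 5: (-26.7,0) -> (-31.7,0) [heading=0, draw]
LT 135: heading 0 -> 135
RT 45: heading 135 -> 90
PD: pen down
RT 45: heading 90 -> 45
FD 1.8: (-31.7,0) -> (-30.427,1.273) [heading=45, draw]
LT 90: heading 45 -> 135
RT 180: heading 135 -> 315
Final: pos=(-30.427,1.273), heading=315, 5 segment(s) drawn

Start position: (0, 0)
Final position: (-30.427, 1.273)
Distance = 30.454; >= 1e-6 -> NOT closed

Answer: no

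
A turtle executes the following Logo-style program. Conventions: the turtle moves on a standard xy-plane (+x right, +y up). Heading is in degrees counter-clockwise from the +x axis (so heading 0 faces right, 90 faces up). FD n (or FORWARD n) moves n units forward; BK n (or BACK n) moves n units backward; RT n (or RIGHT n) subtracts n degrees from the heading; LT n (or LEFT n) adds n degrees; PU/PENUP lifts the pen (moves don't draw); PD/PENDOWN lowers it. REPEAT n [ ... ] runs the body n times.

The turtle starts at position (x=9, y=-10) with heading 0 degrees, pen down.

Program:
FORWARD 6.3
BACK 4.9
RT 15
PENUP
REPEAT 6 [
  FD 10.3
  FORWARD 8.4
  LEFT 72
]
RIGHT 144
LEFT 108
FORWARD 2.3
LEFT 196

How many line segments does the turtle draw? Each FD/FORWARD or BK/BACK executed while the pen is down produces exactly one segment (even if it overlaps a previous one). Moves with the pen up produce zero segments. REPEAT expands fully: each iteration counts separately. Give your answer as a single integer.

Answer: 2

Derivation:
Executing turtle program step by step:
Start: pos=(9,-10), heading=0, pen down
FD 6.3: (9,-10) -> (15.3,-10) [heading=0, draw]
BK 4.9: (15.3,-10) -> (10.4,-10) [heading=0, draw]
RT 15: heading 0 -> 345
PU: pen up
REPEAT 6 [
  -- iteration 1/6 --
  FD 10.3: (10.4,-10) -> (20.349,-12.666) [heading=345, move]
  FD 8.4: (20.349,-12.666) -> (28.463,-14.84) [heading=345, move]
  LT 72: heading 345 -> 57
  -- iteration 2/6 --
  FD 10.3: (28.463,-14.84) -> (34.073,-6.202) [heading=57, move]
  FD 8.4: (34.073,-6.202) -> (38.648,0.843) [heading=57, move]
  LT 72: heading 57 -> 129
  -- iteration 3/6 --
  FD 10.3: (38.648,0.843) -> (32.166,8.848) [heading=129, move]
  FD 8.4: (32.166,8.848) -> (26.879,15.376) [heading=129, move]
  LT 72: heading 129 -> 201
  -- iteration 4/6 --
  FD 10.3: (26.879,15.376) -> (17.263,11.685) [heading=201, move]
  FD 8.4: (17.263,11.685) -> (9.421,8.674) [heading=201, move]
  LT 72: heading 201 -> 273
  -- iteration 5/6 --
  FD 10.3: (9.421,8.674) -> (9.96,-1.612) [heading=273, move]
  FD 8.4: (9.96,-1.612) -> (10.4,-10) [heading=273, move]
  LT 72: heading 273 -> 345
  -- iteration 6/6 --
  FD 10.3: (10.4,-10) -> (20.349,-12.666) [heading=345, move]
  FD 8.4: (20.349,-12.666) -> (28.463,-14.84) [heading=345, move]
  LT 72: heading 345 -> 57
]
RT 144: heading 57 -> 273
LT 108: heading 273 -> 21
FD 2.3: (28.463,-14.84) -> (30.61,-14.016) [heading=21, move]
LT 196: heading 21 -> 217
Final: pos=(30.61,-14.016), heading=217, 2 segment(s) drawn
Segments drawn: 2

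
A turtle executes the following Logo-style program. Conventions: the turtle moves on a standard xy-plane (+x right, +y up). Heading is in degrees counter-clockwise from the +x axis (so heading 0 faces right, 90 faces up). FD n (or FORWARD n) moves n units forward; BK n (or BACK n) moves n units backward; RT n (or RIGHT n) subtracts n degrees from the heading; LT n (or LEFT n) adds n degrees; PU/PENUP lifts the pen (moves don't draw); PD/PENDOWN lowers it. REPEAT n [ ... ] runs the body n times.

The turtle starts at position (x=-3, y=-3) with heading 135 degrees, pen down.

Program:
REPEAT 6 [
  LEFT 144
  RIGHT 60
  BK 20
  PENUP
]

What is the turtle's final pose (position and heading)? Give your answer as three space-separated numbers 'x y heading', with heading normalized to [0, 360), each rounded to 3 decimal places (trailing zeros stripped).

Executing turtle program step by step:
Start: pos=(-3,-3), heading=135, pen down
REPEAT 6 [
  -- iteration 1/6 --
  LT 144: heading 135 -> 279
  RT 60: heading 279 -> 219
  BK 20: (-3,-3) -> (12.543,9.586) [heading=219, draw]
  PU: pen up
  -- iteration 2/6 --
  LT 144: heading 219 -> 3
  RT 60: heading 3 -> 303
  BK 20: (12.543,9.586) -> (1.65,26.36) [heading=303, move]
  PU: pen up
  -- iteration 3/6 --
  LT 144: heading 303 -> 87
  RT 60: heading 87 -> 27
  BK 20: (1.65,26.36) -> (-16.17,17.28) [heading=27, move]
  PU: pen up
  -- iteration 4/6 --
  LT 144: heading 27 -> 171
  RT 60: heading 171 -> 111
  BK 20: (-16.17,17.28) -> (-9.003,-1.392) [heading=111, move]
  PU: pen up
  -- iteration 5/6 --
  LT 144: heading 111 -> 255
  RT 60: heading 255 -> 195
  BK 20: (-9.003,-1.392) -> (10.316,3.785) [heading=195, move]
  PU: pen up
  -- iteration 6/6 --
  LT 144: heading 195 -> 339
  RT 60: heading 339 -> 279
  BK 20: (10.316,3.785) -> (7.187,23.539) [heading=279, move]
  PU: pen up
]
Final: pos=(7.187,23.539), heading=279, 1 segment(s) drawn

Answer: 7.187 23.539 279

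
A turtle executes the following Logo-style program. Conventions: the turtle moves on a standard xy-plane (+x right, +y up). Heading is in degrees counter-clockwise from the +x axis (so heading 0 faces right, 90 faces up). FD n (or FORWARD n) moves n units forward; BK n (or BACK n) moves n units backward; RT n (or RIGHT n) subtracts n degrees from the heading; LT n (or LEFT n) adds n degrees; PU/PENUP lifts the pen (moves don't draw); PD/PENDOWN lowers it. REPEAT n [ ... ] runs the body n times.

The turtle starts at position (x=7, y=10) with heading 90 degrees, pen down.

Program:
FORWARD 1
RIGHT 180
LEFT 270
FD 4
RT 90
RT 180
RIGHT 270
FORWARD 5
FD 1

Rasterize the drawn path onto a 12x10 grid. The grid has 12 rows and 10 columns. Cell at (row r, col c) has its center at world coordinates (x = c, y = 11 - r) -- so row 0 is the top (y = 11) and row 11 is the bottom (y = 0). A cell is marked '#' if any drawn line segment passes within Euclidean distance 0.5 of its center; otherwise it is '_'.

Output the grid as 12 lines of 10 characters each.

Segment 0: (7,10) -> (7,11)
Segment 1: (7,11) -> (3,11)
Segment 2: (3,11) -> (8,11)
Segment 3: (8,11) -> (9,11)

Answer: ___#######
_______#__
__________
__________
__________
__________
__________
__________
__________
__________
__________
__________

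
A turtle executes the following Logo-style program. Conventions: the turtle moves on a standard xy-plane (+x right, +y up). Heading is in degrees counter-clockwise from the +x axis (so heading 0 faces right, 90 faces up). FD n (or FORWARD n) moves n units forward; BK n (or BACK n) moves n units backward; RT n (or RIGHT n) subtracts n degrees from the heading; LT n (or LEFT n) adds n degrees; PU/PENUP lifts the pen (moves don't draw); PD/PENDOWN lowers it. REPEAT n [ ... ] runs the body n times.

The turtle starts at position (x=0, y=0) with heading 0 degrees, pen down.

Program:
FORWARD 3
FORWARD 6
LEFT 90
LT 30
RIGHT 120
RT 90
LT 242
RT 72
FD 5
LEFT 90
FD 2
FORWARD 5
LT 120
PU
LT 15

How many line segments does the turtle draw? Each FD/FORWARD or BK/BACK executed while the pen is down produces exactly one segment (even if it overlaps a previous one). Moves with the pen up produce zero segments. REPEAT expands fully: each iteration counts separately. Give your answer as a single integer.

Executing turtle program step by step:
Start: pos=(0,0), heading=0, pen down
FD 3: (0,0) -> (3,0) [heading=0, draw]
FD 6: (3,0) -> (9,0) [heading=0, draw]
LT 90: heading 0 -> 90
LT 30: heading 90 -> 120
RT 120: heading 120 -> 0
RT 90: heading 0 -> 270
LT 242: heading 270 -> 152
RT 72: heading 152 -> 80
FD 5: (9,0) -> (9.868,4.924) [heading=80, draw]
LT 90: heading 80 -> 170
FD 2: (9.868,4.924) -> (7.899,5.271) [heading=170, draw]
FD 5: (7.899,5.271) -> (2.975,6.14) [heading=170, draw]
LT 120: heading 170 -> 290
PU: pen up
LT 15: heading 290 -> 305
Final: pos=(2.975,6.14), heading=305, 5 segment(s) drawn
Segments drawn: 5

Answer: 5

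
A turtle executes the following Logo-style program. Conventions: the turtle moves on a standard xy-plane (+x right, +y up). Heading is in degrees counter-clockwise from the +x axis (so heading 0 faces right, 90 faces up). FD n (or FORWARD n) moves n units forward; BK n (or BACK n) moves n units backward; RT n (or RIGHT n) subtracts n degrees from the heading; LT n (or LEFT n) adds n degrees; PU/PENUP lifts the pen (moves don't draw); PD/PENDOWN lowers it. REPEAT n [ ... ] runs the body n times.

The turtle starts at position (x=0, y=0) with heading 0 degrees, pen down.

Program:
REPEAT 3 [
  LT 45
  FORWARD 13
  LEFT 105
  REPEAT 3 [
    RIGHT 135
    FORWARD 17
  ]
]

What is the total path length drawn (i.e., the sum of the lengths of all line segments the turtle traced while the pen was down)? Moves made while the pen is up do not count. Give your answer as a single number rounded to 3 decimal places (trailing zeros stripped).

Executing turtle program step by step:
Start: pos=(0,0), heading=0, pen down
REPEAT 3 [
  -- iteration 1/3 --
  LT 45: heading 0 -> 45
  FD 13: (0,0) -> (9.192,9.192) [heading=45, draw]
  LT 105: heading 45 -> 150
  REPEAT 3 [
    -- iteration 1/3 --
    RT 135: heading 150 -> 15
    FD 17: (9.192,9.192) -> (25.613,13.592) [heading=15, draw]
    -- iteration 2/3 --
    RT 135: heading 15 -> 240
    FD 17: (25.613,13.592) -> (17.113,-1.13) [heading=240, draw]
    -- iteration 3/3 --
    RT 135: heading 240 -> 105
    FD 17: (17.113,-1.13) -> (12.713,15.291) [heading=105, draw]
  ]
  -- iteration 2/3 --
  LT 45: heading 105 -> 150
  FD 13: (12.713,15.291) -> (1.455,21.791) [heading=150, draw]
  LT 105: heading 150 -> 255
  REPEAT 3 [
    -- iteration 1/3 --
    RT 135: heading 255 -> 120
    FD 17: (1.455,21.791) -> (-7.045,36.513) [heading=120, draw]
    -- iteration 2/3 --
    RT 135: heading 120 -> 345
    FD 17: (-7.045,36.513) -> (9.376,32.113) [heading=345, draw]
    -- iteration 3/3 --
    RT 135: heading 345 -> 210
    FD 17: (9.376,32.113) -> (-5.347,23.613) [heading=210, draw]
  ]
  -- iteration 3/3 --
  LT 45: heading 210 -> 255
  FD 13: (-5.347,23.613) -> (-8.711,11.056) [heading=255, draw]
  LT 105: heading 255 -> 0
  REPEAT 3 [
    -- iteration 1/3 --
    RT 135: heading 0 -> 225
    FD 17: (-8.711,11.056) -> (-20.732,-0.965) [heading=225, draw]
    -- iteration 2/3 --
    RT 135: heading 225 -> 90
    FD 17: (-20.732,-0.965) -> (-20.732,16.035) [heading=90, draw]
    -- iteration 3/3 --
    RT 135: heading 90 -> 315
    FD 17: (-20.732,16.035) -> (-8.711,4.014) [heading=315, draw]
  ]
]
Final: pos=(-8.711,4.014), heading=315, 12 segment(s) drawn

Segment lengths:
  seg 1: (0,0) -> (9.192,9.192), length = 13
  seg 2: (9.192,9.192) -> (25.613,13.592), length = 17
  seg 3: (25.613,13.592) -> (17.113,-1.13), length = 17
  seg 4: (17.113,-1.13) -> (12.713,15.291), length = 17
  seg 5: (12.713,15.291) -> (1.455,21.791), length = 13
  seg 6: (1.455,21.791) -> (-7.045,36.513), length = 17
  seg 7: (-7.045,36.513) -> (9.376,32.113), length = 17
  seg 8: (9.376,32.113) -> (-5.347,23.613), length = 17
  seg 9: (-5.347,23.613) -> (-8.711,11.056), length = 13
  seg 10: (-8.711,11.056) -> (-20.732,-0.965), length = 17
  seg 11: (-20.732,-0.965) -> (-20.732,16.035), length = 17
  seg 12: (-20.732,16.035) -> (-8.711,4.014), length = 17
Total = 192

Answer: 192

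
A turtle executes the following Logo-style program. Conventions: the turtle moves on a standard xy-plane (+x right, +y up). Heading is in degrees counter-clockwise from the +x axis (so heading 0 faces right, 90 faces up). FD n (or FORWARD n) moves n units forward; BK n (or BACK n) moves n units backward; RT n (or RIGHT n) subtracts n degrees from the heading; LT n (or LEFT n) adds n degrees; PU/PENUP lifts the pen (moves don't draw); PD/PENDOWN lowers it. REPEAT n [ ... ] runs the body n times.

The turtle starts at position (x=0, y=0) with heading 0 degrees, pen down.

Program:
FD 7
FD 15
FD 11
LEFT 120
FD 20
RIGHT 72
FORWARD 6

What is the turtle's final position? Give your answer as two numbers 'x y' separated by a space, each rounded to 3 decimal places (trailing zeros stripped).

Executing turtle program step by step:
Start: pos=(0,0), heading=0, pen down
FD 7: (0,0) -> (7,0) [heading=0, draw]
FD 15: (7,0) -> (22,0) [heading=0, draw]
FD 11: (22,0) -> (33,0) [heading=0, draw]
LT 120: heading 0 -> 120
FD 20: (33,0) -> (23,17.321) [heading=120, draw]
RT 72: heading 120 -> 48
FD 6: (23,17.321) -> (27.015,21.779) [heading=48, draw]
Final: pos=(27.015,21.779), heading=48, 5 segment(s) drawn

Answer: 27.015 21.779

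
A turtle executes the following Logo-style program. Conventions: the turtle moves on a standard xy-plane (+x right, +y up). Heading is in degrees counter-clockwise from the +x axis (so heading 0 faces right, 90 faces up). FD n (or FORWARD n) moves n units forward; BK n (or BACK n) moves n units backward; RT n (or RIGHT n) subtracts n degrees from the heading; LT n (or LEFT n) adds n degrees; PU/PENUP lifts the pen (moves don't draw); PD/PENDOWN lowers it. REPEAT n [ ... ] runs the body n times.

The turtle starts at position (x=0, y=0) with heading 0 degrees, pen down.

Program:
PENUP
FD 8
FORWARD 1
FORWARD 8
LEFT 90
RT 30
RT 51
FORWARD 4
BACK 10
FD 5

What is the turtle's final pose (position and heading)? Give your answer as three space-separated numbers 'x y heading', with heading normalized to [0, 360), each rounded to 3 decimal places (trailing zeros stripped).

Answer: 16.012 -0.156 9

Derivation:
Executing turtle program step by step:
Start: pos=(0,0), heading=0, pen down
PU: pen up
FD 8: (0,0) -> (8,0) [heading=0, move]
FD 1: (8,0) -> (9,0) [heading=0, move]
FD 8: (9,0) -> (17,0) [heading=0, move]
LT 90: heading 0 -> 90
RT 30: heading 90 -> 60
RT 51: heading 60 -> 9
FD 4: (17,0) -> (20.951,0.626) [heading=9, move]
BK 10: (20.951,0.626) -> (11.074,-0.939) [heading=9, move]
FD 5: (11.074,-0.939) -> (16.012,-0.156) [heading=9, move]
Final: pos=(16.012,-0.156), heading=9, 0 segment(s) drawn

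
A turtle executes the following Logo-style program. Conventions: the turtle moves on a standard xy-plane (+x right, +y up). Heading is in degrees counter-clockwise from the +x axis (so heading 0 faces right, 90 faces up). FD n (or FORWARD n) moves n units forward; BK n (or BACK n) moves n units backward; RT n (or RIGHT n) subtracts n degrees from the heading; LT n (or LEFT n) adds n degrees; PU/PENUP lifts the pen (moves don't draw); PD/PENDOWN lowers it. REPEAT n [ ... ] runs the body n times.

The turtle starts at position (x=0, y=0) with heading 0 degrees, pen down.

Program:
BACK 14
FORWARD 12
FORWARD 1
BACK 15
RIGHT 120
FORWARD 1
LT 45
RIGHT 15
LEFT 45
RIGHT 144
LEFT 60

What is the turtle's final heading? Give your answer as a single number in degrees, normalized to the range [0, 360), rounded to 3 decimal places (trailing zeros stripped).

Executing turtle program step by step:
Start: pos=(0,0), heading=0, pen down
BK 14: (0,0) -> (-14,0) [heading=0, draw]
FD 12: (-14,0) -> (-2,0) [heading=0, draw]
FD 1: (-2,0) -> (-1,0) [heading=0, draw]
BK 15: (-1,0) -> (-16,0) [heading=0, draw]
RT 120: heading 0 -> 240
FD 1: (-16,0) -> (-16.5,-0.866) [heading=240, draw]
LT 45: heading 240 -> 285
RT 15: heading 285 -> 270
LT 45: heading 270 -> 315
RT 144: heading 315 -> 171
LT 60: heading 171 -> 231
Final: pos=(-16.5,-0.866), heading=231, 5 segment(s) drawn

Answer: 231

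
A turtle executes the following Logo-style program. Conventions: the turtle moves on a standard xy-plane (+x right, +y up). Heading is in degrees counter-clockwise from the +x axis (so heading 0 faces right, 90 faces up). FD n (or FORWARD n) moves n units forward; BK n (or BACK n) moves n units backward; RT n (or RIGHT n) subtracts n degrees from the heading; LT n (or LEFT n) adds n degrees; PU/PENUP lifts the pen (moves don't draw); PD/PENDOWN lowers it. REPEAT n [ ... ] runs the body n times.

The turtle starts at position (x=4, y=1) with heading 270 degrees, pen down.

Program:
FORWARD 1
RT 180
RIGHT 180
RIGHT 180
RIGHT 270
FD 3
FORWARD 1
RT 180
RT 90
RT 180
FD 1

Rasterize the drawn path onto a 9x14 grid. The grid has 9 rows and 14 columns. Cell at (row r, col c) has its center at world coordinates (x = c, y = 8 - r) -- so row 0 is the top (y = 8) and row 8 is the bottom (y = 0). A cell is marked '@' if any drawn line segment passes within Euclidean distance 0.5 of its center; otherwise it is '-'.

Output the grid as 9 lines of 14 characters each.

Segment 0: (4,1) -> (4,0)
Segment 1: (4,0) -> (1,-0)
Segment 2: (1,-0) -> (0,-0)
Segment 3: (0,-0) -> (0,1)

Answer: --------------
--------------
--------------
--------------
--------------
--------------
--------------
@---@---------
@@@@@---------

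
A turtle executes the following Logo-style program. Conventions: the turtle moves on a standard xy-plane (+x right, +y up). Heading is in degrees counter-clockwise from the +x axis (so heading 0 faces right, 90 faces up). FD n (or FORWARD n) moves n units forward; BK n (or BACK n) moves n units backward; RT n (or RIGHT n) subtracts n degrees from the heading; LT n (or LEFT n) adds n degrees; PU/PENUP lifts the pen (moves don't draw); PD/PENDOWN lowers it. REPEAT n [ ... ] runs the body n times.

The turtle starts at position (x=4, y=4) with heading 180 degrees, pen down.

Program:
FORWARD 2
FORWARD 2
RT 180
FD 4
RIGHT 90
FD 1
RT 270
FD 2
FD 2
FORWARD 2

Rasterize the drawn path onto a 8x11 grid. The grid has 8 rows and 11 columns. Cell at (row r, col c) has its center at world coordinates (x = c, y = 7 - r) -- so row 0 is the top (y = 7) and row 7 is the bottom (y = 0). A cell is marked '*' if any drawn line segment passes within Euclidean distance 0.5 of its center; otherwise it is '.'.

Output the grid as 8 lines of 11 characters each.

Answer: ...........
...........
...........
*****......
....*******
...........
...........
...........

Derivation:
Segment 0: (4,4) -> (2,4)
Segment 1: (2,4) -> (0,4)
Segment 2: (0,4) -> (4,4)
Segment 3: (4,4) -> (4,3)
Segment 4: (4,3) -> (6,3)
Segment 5: (6,3) -> (8,3)
Segment 6: (8,3) -> (10,3)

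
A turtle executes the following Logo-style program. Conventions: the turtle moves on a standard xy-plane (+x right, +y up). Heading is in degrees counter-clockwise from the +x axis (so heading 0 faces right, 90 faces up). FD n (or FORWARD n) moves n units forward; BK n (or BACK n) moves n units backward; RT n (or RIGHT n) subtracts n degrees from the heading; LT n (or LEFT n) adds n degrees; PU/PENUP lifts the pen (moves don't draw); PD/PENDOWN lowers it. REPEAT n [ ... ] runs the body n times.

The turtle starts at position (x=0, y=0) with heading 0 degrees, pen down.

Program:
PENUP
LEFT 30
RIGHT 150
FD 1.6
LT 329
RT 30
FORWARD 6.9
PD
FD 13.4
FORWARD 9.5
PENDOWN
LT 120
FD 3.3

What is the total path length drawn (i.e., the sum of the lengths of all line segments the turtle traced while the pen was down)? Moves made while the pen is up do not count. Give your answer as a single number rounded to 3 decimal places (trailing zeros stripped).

Answer: 26.2

Derivation:
Executing turtle program step by step:
Start: pos=(0,0), heading=0, pen down
PU: pen up
LT 30: heading 0 -> 30
RT 150: heading 30 -> 240
FD 1.6: (0,0) -> (-0.8,-1.386) [heading=240, move]
LT 329: heading 240 -> 209
RT 30: heading 209 -> 179
FD 6.9: (-0.8,-1.386) -> (-7.699,-1.265) [heading=179, move]
PD: pen down
FD 13.4: (-7.699,-1.265) -> (-21.097,-1.031) [heading=179, draw]
FD 9.5: (-21.097,-1.031) -> (-30.595,-0.866) [heading=179, draw]
PD: pen down
LT 120: heading 179 -> 299
FD 3.3: (-30.595,-0.866) -> (-28.996,-3.752) [heading=299, draw]
Final: pos=(-28.996,-3.752), heading=299, 3 segment(s) drawn

Segment lengths:
  seg 1: (-7.699,-1.265) -> (-21.097,-1.031), length = 13.4
  seg 2: (-21.097,-1.031) -> (-30.595,-0.866), length = 9.5
  seg 3: (-30.595,-0.866) -> (-28.996,-3.752), length = 3.3
Total = 26.2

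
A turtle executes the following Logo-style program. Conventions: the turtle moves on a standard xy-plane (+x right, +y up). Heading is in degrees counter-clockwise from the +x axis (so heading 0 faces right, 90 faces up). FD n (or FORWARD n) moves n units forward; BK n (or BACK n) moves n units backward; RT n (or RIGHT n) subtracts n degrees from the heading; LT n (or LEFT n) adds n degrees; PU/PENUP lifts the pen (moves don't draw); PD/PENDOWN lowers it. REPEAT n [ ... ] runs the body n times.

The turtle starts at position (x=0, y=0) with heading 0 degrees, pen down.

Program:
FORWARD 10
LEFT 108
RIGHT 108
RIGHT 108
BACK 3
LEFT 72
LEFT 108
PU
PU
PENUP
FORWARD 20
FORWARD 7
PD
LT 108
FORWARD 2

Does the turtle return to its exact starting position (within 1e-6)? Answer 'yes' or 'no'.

Executing turtle program step by step:
Start: pos=(0,0), heading=0, pen down
FD 10: (0,0) -> (10,0) [heading=0, draw]
LT 108: heading 0 -> 108
RT 108: heading 108 -> 0
RT 108: heading 0 -> 252
BK 3: (10,0) -> (10.927,2.853) [heading=252, draw]
LT 72: heading 252 -> 324
LT 108: heading 324 -> 72
PU: pen up
PU: pen up
PU: pen up
FD 20: (10.927,2.853) -> (17.107,21.874) [heading=72, move]
FD 7: (17.107,21.874) -> (19.271,28.532) [heading=72, move]
PD: pen down
LT 108: heading 72 -> 180
FD 2: (19.271,28.532) -> (17.271,28.532) [heading=180, draw]
Final: pos=(17.271,28.532), heading=180, 3 segment(s) drawn

Start position: (0, 0)
Final position: (17.271, 28.532)
Distance = 33.352; >= 1e-6 -> NOT closed

Answer: no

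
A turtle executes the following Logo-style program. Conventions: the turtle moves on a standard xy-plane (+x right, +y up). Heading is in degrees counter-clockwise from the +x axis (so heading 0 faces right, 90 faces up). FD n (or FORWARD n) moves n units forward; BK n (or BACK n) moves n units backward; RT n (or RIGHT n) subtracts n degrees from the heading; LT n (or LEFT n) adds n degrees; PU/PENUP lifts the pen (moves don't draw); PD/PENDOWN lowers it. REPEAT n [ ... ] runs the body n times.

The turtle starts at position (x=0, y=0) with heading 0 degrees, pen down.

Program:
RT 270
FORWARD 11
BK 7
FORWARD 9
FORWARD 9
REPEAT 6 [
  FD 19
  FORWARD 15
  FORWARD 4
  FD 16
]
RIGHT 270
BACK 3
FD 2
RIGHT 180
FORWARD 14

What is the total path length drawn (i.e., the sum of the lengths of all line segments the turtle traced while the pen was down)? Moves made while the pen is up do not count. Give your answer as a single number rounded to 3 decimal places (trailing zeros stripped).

Executing turtle program step by step:
Start: pos=(0,0), heading=0, pen down
RT 270: heading 0 -> 90
FD 11: (0,0) -> (0,11) [heading=90, draw]
BK 7: (0,11) -> (0,4) [heading=90, draw]
FD 9: (0,4) -> (0,13) [heading=90, draw]
FD 9: (0,13) -> (0,22) [heading=90, draw]
REPEAT 6 [
  -- iteration 1/6 --
  FD 19: (0,22) -> (0,41) [heading=90, draw]
  FD 15: (0,41) -> (0,56) [heading=90, draw]
  FD 4: (0,56) -> (0,60) [heading=90, draw]
  FD 16: (0,60) -> (0,76) [heading=90, draw]
  -- iteration 2/6 --
  FD 19: (0,76) -> (0,95) [heading=90, draw]
  FD 15: (0,95) -> (0,110) [heading=90, draw]
  FD 4: (0,110) -> (0,114) [heading=90, draw]
  FD 16: (0,114) -> (0,130) [heading=90, draw]
  -- iteration 3/6 --
  FD 19: (0,130) -> (0,149) [heading=90, draw]
  FD 15: (0,149) -> (0,164) [heading=90, draw]
  FD 4: (0,164) -> (0,168) [heading=90, draw]
  FD 16: (0,168) -> (0,184) [heading=90, draw]
  -- iteration 4/6 --
  FD 19: (0,184) -> (0,203) [heading=90, draw]
  FD 15: (0,203) -> (0,218) [heading=90, draw]
  FD 4: (0,218) -> (0,222) [heading=90, draw]
  FD 16: (0,222) -> (0,238) [heading=90, draw]
  -- iteration 5/6 --
  FD 19: (0,238) -> (0,257) [heading=90, draw]
  FD 15: (0,257) -> (0,272) [heading=90, draw]
  FD 4: (0,272) -> (0,276) [heading=90, draw]
  FD 16: (0,276) -> (0,292) [heading=90, draw]
  -- iteration 6/6 --
  FD 19: (0,292) -> (0,311) [heading=90, draw]
  FD 15: (0,311) -> (0,326) [heading=90, draw]
  FD 4: (0,326) -> (0,330) [heading=90, draw]
  FD 16: (0,330) -> (0,346) [heading=90, draw]
]
RT 270: heading 90 -> 180
BK 3: (0,346) -> (3,346) [heading=180, draw]
FD 2: (3,346) -> (1,346) [heading=180, draw]
RT 180: heading 180 -> 0
FD 14: (1,346) -> (15,346) [heading=0, draw]
Final: pos=(15,346), heading=0, 31 segment(s) drawn

Segment lengths:
  seg 1: (0,0) -> (0,11), length = 11
  seg 2: (0,11) -> (0,4), length = 7
  seg 3: (0,4) -> (0,13), length = 9
  seg 4: (0,13) -> (0,22), length = 9
  seg 5: (0,22) -> (0,41), length = 19
  seg 6: (0,41) -> (0,56), length = 15
  seg 7: (0,56) -> (0,60), length = 4
  seg 8: (0,60) -> (0,76), length = 16
  seg 9: (0,76) -> (0,95), length = 19
  seg 10: (0,95) -> (0,110), length = 15
  seg 11: (0,110) -> (0,114), length = 4
  seg 12: (0,114) -> (0,130), length = 16
  seg 13: (0,130) -> (0,149), length = 19
  seg 14: (0,149) -> (0,164), length = 15
  seg 15: (0,164) -> (0,168), length = 4
  seg 16: (0,168) -> (0,184), length = 16
  seg 17: (0,184) -> (0,203), length = 19
  seg 18: (0,203) -> (0,218), length = 15
  seg 19: (0,218) -> (0,222), length = 4
  seg 20: (0,222) -> (0,238), length = 16
  seg 21: (0,238) -> (0,257), length = 19
  seg 22: (0,257) -> (0,272), length = 15
  seg 23: (0,272) -> (0,276), length = 4
  seg 24: (0,276) -> (0,292), length = 16
  seg 25: (0,292) -> (0,311), length = 19
  seg 26: (0,311) -> (0,326), length = 15
  seg 27: (0,326) -> (0,330), length = 4
  seg 28: (0,330) -> (0,346), length = 16
  seg 29: (0,346) -> (3,346), length = 3
  seg 30: (3,346) -> (1,346), length = 2
  seg 31: (1,346) -> (15,346), length = 14
Total = 379

Answer: 379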